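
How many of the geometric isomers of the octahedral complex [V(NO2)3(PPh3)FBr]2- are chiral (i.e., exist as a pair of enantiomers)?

An octahedron has six vertices in three trans pairs; every non-trans pair is cis.
Working through the distinct placements yields 4 geometric isomers: NO2 mer (3 arrangements); NO2 fac (chiral).
One of these lacks any improper symmetry element and so occurs as an enantiomeric pair, giving 4 + 1 = 5 stereoisomers in total.

1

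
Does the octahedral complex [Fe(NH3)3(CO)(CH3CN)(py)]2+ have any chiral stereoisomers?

An octahedron has six vertices in three trans pairs; every non-trans pair is cis.
The distinct arrangements are (4 in all): NH3 mer (3 arrangements); NH3 fac (chiral).
One of these lacks any improper symmetry element and so occurs as an enantiomeric pair, giving 4 + 1 = 5 stereoisomers in total.

yes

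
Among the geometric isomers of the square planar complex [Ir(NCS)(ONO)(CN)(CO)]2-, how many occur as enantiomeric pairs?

0

In a square planar complex each vertex has one trans partner and two cis neighbours.
Working through the distinct placements yields 3 geometric isomers: (CN/NCS trans, CO/ONO trans); (CN/ONO trans, CO/NCS trans); (CN/CO trans, NCS/ONO trans).
Each arrangement has an internal mirror plane or centre of symmetry, so none is chiral.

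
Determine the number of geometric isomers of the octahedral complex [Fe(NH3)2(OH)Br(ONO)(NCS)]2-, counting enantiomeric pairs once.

In an octahedral complex each vertex has one trans partner and four cis neighbours.
Placing the ligands in turn and identifying arrangements related by rotation or reflection leaves 9 distinct geometric isomers.

9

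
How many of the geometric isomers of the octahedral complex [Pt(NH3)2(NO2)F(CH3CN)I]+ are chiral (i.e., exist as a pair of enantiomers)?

6

An octahedron has six vertices in three trans pairs; every non-trans pair is cis.
Exhaustive case analysis gives 9 geometric isomers.
Of these, 6 lack any improper symmetry element and so occur as enantiomeric pairs, giving 9 + 6 = 15 stereoisomers in total.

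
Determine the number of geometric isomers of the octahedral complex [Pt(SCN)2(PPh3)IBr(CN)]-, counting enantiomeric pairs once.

An octahedron has six vertices in three trans pairs; every non-trans pair is cis.
Exhaustive case analysis gives 9 geometric isomers.

9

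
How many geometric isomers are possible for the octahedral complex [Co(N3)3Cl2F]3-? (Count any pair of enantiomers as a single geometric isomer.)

3

An octahedron has six vertices in three trans pairs; every non-trans pair is cis.
There are 3 geometric isomers: N3 mer, Cl trans; N3 mer, Cl cis; N3 fac, Cl cis.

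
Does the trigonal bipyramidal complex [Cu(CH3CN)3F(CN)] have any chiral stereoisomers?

Working through the distinct placements yields 4 geometric isomers: F equatorial, CN equatorial; F equatorial, CN axial; F axial, CN equatorial; F axial, CN axial.
Each arrangement has an internal mirror plane or centre of symmetry, so none is chiral.

no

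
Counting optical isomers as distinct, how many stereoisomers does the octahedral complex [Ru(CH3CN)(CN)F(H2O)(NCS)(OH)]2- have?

Systematic enumeration (placing each ligand type in turn and discarding arrangements equivalent by rotation or reflection) gives 15 geometric isomers.
Of these, 15 lack any improper symmetry element and so occur as enantiomeric pairs, giving 15 + 15 = 30 stereoisomers in total.

30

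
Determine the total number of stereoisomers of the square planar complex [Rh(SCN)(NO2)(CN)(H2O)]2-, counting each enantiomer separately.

3

A square has two trans pairs of vertices; adjacent vertices are cis.
The distinct arrangements are (3 in all): (CN/NO2 trans, H2O/SCN trans); (CN/SCN trans, H2O/NO2 trans); (CN/H2O trans, NO2/SCN trans).
Each arrangement has an internal mirror plane or centre of symmetry, so none is chiral.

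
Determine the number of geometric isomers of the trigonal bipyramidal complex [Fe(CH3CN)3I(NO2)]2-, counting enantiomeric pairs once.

There are 4 geometric isomers: I equatorial, NO2 equatorial; I axial, NO2 equatorial; I equatorial, NO2 axial; I axial, NO2 axial.

4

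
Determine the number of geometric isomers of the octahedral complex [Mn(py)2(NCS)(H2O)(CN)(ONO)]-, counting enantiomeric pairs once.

9

The six octahedral sites form three mutually perpendicular trans pairs.
Exhaustive case analysis gives 9 geometric isomers.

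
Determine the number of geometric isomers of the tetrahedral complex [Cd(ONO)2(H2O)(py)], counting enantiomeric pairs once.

1

In a tetrahedral complex all four positions are equivalent and every pair of ligands is adjacent — there is no cis/trans distinction.
Only one geometric arrangement is possible.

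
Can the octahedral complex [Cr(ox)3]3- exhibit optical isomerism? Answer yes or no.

In an octahedral complex each vertex has one trans partner and four cis neighbours.
Each ox is bidentate and must span two cis positions.
Only one geometric arrangement is possible; it has no improper symmetry element, so it exists as a pair of enantiomers (2 stereoisomers).

yes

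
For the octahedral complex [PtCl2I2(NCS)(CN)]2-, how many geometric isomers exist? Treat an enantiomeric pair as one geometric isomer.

The six octahedral sites form three mutually perpendicular trans pairs.
There are 6 geometric isomers: Cl cis, I cis (3 arrangements, 2 chiral); Cl cis, I trans; Cl trans, I cis; Cl trans, I trans.

6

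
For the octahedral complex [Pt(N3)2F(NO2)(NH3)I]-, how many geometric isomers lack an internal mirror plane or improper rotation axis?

6

Systematic enumeration (placing each ligand type in turn and discarding arrangements equivalent by rotation or reflection) gives 9 geometric isomers.
Of these, 6 lack any improper symmetry element and so occur as enantiomeric pairs, giving 9 + 6 = 15 stereoisomers in total.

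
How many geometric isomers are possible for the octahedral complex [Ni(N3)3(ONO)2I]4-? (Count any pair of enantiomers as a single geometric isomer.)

3

In an octahedral complex each vertex has one trans partner and four cis neighbours.
Working through the distinct placements yields 3 geometric isomers: N3 mer, ONO trans; N3 fac, ONO cis; N3 mer, ONO cis.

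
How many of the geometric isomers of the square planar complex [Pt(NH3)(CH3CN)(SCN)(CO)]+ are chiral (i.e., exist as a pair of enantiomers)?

0

The distinct arrangements are (3 in all): (CH3CN/NH3 trans, CO/SCN trans); (CH3CN/SCN trans, CO/NH3 trans); (CH3CN/CO trans, NH3/SCN trans).
Each arrangement has an internal mirror plane or centre of symmetry, so none is chiral.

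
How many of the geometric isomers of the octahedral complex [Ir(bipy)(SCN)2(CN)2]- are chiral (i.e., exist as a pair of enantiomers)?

1

An octahedron has six vertices in three trans pairs; every non-trans pair is cis.
Each bipy is bidentate and must span two cis positions.
The distinct arrangements are (3 in all): SCN cis, CN trans; SCN cis, CN cis (chiral); SCN trans, CN cis.
One of these lacks any improper symmetry element and so occurs as an enantiomeric pair, giving 3 + 1 = 4 stereoisomers in total.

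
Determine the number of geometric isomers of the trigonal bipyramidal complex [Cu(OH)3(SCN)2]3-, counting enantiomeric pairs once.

3

A trigonal bipyramid has two axial and three equatorial sites, which are chemically inequivalent.
The distinct arrangements are (3 in all): SCN both equatorial; SCN one axial, one equatorial; SCN both axial.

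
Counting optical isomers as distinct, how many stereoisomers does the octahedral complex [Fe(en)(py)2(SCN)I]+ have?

The six octahedral sites form three mutually perpendicular trans pairs.
Each en is bidentate and must span two cis positions.
Working through the distinct placements yields 4 geometric isomers: py cis (3 arrangements, 2 chiral); py trans.
Of these, 2 lack any improper symmetry element and so occur as enantiomeric pairs, giving 4 + 2 = 6 stereoisomers in total.

6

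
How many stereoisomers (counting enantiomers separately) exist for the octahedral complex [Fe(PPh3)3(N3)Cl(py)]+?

5

An octahedron has six vertices in three trans pairs; every non-trans pair is cis.
Working through the distinct placements yields 4 geometric isomers: PPh3 mer (3 arrangements); PPh3 fac (chiral).
One of these lacks any improper symmetry element and so occurs as an enantiomeric pair, giving 4 + 1 = 5 stereoisomers in total.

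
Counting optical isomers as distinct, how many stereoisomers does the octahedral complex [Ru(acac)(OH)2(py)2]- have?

4

An octahedron has six vertices in three trans pairs; every non-trans pair is cis.
Each acac is bidentate and must span two cis positions.
Working through the distinct placements yields 3 geometric isomers: OH trans, py cis; OH cis, py trans; OH cis, py cis (chiral).
One of these lacks any improper symmetry element and so occurs as an enantiomeric pair, giving 3 + 1 = 4 stereoisomers in total.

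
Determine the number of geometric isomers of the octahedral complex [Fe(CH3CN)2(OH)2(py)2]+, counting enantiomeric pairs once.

5

Systematic placement gives 5 geometric isomers: CH3CN trans, OH trans, py trans; CH3CN trans, OH cis, py cis; CH3CN cis, OH cis, py trans; CH3CN cis, OH cis, py cis (chiral); CH3CN cis, OH trans, py cis.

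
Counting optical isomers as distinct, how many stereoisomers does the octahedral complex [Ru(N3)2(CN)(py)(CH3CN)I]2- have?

The six octahedral sites form three mutually perpendicular trans pairs.
Placing the ligands in turn and identifying arrangements related by rotation or reflection leaves 9 distinct geometric isomers.
Of these, 6 lack any improper symmetry element and so occur as enantiomeric pairs, giving 9 + 6 = 15 stereoisomers in total.

15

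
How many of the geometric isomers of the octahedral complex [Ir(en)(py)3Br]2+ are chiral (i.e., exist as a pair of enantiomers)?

In an octahedral complex each vertex has one trans partner and four cis neighbours.
Each en is bidentate and must span two cis positions.
Working through the distinct placements yields 2 geometric isomers: py mer; py fac.
Each arrangement has an internal mirror plane or centre of symmetry, so none is chiral.

0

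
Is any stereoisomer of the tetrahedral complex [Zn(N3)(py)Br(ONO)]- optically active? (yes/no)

In a tetrahedral complex all four positions are equivalent and every pair of ligands is adjacent — there is no cis/trans distinction.
Only one geometric arrangement is possible; it has no improper symmetry element, so it exists as a pair of enantiomers (2 stereoisomers).

yes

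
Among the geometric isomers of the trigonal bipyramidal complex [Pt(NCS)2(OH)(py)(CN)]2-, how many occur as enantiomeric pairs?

In a trigonal bipyramid the two axial positions differ from the three equatorial ones.
Systematic enumeration (placing each ligand type in turn and discarding arrangements equivalent by rotation or reflection) gives 7 geometric isomers.
Of these, 3 lack any improper symmetry element and so occur as enantiomeric pairs, giving 7 + 3 = 10 stereoisomers in total.

3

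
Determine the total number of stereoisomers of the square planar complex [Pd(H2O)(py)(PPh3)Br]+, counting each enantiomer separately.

3

A square has two trans pairs of vertices; adjacent vertices are cis.
Systematic placement gives 3 geometric isomers: (Br/PPh3 trans, H2O/py trans); (Br/py trans, H2O/PPh3 trans); (Br/H2O trans, PPh3/py trans).
Each arrangement has an internal mirror plane or centre of symmetry, so none is chiral.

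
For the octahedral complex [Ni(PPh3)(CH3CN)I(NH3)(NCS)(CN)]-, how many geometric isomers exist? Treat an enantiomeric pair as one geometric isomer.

An octahedron has six vertices in three trans pairs; every non-trans pair is cis.
Systematic enumeration (placing each ligand type in turn and discarding arrangements equivalent by rotation or reflection) gives 15 geometric isomers.

15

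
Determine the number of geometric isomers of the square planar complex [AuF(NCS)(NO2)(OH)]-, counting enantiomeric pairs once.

3

In a square planar complex each vertex has one trans partner and two cis neighbours.
There are 3 geometric isomers: (F/NO2 trans, NCS/OH trans); (F/OH trans, NCS/NO2 trans); (F/NCS trans, NO2/OH trans).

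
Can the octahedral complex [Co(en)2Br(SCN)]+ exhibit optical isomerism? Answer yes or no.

Each en is bidentate and must span two cis positions.
Systematic placement gives 2 geometric isomers: Br and SCN mutually trans; Br and SCN mutually cis (chiral).
One of these lacks any improper symmetry element and so occurs as an enantiomeric pair, giving 2 + 1 = 3 stereoisomers in total.

yes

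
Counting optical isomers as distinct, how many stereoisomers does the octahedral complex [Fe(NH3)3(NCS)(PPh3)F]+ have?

In an octahedral complex each vertex has one trans partner and four cis neighbours.
Working through the distinct placements yields 4 geometric isomers: NH3 mer (3 arrangements); NH3 fac (chiral).
One of these lacks any improper symmetry element and so occurs as an enantiomeric pair, giving 4 + 1 = 5 stereoisomers in total.

5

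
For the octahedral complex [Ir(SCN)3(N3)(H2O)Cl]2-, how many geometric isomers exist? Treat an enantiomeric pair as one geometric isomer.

In an octahedral complex each vertex has one trans partner and four cis neighbours.
Systematic placement gives 4 geometric isomers: SCN mer (3 arrangements); SCN fac (chiral).

4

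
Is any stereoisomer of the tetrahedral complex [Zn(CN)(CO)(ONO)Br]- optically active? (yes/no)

In a tetrahedral complex all four positions are equivalent and every pair of ligands is adjacent — there is no cis/trans distinction.
Only one geometric arrangement is possible; it has no improper symmetry element, so it exists as a pair of enantiomers (2 stereoisomers).

yes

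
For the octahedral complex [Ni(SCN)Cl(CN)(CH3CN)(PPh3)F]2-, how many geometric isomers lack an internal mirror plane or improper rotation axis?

15

An octahedron has six vertices in three trans pairs; every non-trans pair is cis.
Exhaustive case analysis gives 15 geometric isomers.
Of these, 15 lack any improper symmetry element and so occur as enantiomeric pairs, giving 15 + 15 = 30 stereoisomers in total.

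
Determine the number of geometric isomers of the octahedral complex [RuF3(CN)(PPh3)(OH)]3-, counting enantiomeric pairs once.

4

In an octahedral complex each vertex has one trans partner and four cis neighbours.
Working through the distinct placements yields 4 geometric isomers: F mer (3 arrangements); F fac (chiral).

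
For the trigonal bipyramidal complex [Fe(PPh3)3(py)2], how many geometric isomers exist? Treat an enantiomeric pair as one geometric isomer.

A trigonal bipyramid has two axial and three equatorial sites, which are chemically inequivalent.
The distinct arrangements are (3 in all): py both equatorial; py one axial, one equatorial; py both axial.

3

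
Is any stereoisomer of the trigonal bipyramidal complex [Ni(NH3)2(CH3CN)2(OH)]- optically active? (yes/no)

yes

In a trigonal bipyramid the two axial positions differ from the three equatorial ones.
Placing the ligands in turn and identifying arrangements related by rotation or reflection leaves 5 distinct geometric isomers.
One of these lacks any improper symmetry element and so occurs as an enantiomeric pair, giving 5 + 1 = 6 stereoisomers in total.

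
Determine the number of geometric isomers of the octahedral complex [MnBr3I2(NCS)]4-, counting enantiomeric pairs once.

The six octahedral sites form three mutually perpendicular trans pairs.
The distinct arrangements are (3 in all): Br mer, I cis; Br mer, I trans; Br fac, I cis.

3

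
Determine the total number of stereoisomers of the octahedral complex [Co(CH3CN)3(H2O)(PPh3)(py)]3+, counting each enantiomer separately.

In an octahedral complex each vertex has one trans partner and four cis neighbours.
Systematic placement gives 4 geometric isomers: CH3CN mer (3 arrangements); CH3CN fac (chiral).
One of these lacks any improper symmetry element and so occurs as an enantiomeric pair, giving 4 + 1 = 5 stereoisomers in total.

5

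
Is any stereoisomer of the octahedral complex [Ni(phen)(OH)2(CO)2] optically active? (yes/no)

An octahedron has six vertices in three trans pairs; every non-trans pair is cis.
Each phen is bidentate and must span two cis positions.
The distinct arrangements are (3 in all): OH cis, CO trans; OH cis, CO cis (chiral); OH trans, CO cis.
One of these lacks any improper symmetry element and so occurs as an enantiomeric pair, giving 3 + 1 = 4 stereoisomers in total.

yes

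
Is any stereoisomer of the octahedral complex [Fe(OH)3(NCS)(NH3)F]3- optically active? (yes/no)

Systematic placement gives 4 geometric isomers: OH mer (3 arrangements); OH fac (chiral).
One of these lacks any improper symmetry element and so occurs as an enantiomeric pair, giving 4 + 1 = 5 stereoisomers in total.

yes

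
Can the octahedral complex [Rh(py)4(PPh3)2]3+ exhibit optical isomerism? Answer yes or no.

no

An octahedron has six vertices in three trans pairs; every non-trans pair is cis.
Systematic placement gives 2 geometric isomers: PPh3 trans; PPh3 cis.
Each arrangement has an internal mirror plane or centre of symmetry, so none is chiral.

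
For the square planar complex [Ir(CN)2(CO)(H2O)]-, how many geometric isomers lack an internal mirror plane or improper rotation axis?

0

A square has two trans pairs of vertices; adjacent vertices are cis.
Systematic placement gives 2 geometric isomers: CN cis; CN trans.
Each arrangement has an internal mirror plane or centre of symmetry, so none is chiral.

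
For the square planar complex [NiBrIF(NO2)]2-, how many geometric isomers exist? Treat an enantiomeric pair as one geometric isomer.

In a square planar complex each vertex has one trans partner and two cis neighbours.
There are 3 geometric isomers: (Br/I trans, F/NO2 trans); (Br/NO2 trans, F/I trans); (Br/F trans, I/NO2 trans).

3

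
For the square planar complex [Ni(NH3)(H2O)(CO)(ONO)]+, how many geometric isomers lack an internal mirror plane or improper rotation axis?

0

A square has two trans pairs of vertices; adjacent vertices are cis.
Systematic placement gives 3 geometric isomers: (CO/NH3 trans, H2O/ONO trans); (CO/ONO trans, H2O/NH3 trans); (CO/H2O trans, NH3/ONO trans).
Each arrangement has an internal mirror plane or centre of symmetry, so none is chiral.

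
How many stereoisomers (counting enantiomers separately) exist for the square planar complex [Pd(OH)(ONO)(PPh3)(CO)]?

3

Working through the distinct placements yields 3 geometric isomers: (CO/ONO trans, OH/PPh3 trans); (CO/PPh3 trans, OH/ONO trans); (CO/OH trans, ONO/PPh3 trans).
Each arrangement has an internal mirror plane or centre of symmetry, so none is chiral.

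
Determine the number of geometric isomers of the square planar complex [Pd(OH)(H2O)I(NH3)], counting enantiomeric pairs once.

In a square planar complex each vertex has one trans partner and two cis neighbours.
There are 3 geometric isomers: (H2O/NH3 trans, I/OH trans); (H2O/OH trans, I/NH3 trans); (H2O/I trans, NH3/OH trans).

3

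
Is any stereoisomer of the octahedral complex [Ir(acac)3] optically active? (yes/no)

Each acac is bidentate and must span two cis positions.
Only one geometric arrangement is possible; it has no improper symmetry element, so it exists as a pair of enantiomers (2 stereoisomers).

yes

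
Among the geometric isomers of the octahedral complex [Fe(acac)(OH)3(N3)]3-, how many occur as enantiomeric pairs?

0

In an octahedral complex each vertex has one trans partner and four cis neighbours.
Each acac is bidentate and must span two cis positions.
There are 2 geometric isomers: OH fac; OH mer.
Each arrangement has an internal mirror plane or centre of symmetry, so none is chiral.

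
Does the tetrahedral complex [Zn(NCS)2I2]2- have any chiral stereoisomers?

Only one geometric arrangement is possible.

no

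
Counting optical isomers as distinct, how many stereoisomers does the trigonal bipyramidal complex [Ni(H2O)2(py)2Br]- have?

6

A trigonal bipyramid has two axial and three equatorial sites, which are chemically inequivalent.
Exhaustive case analysis gives 5 geometric isomers.
One of these lacks any improper symmetry element and so occurs as an enantiomeric pair, giving 5 + 1 = 6 stereoisomers in total.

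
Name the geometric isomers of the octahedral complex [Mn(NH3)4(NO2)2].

The six octahedral sites form three mutually perpendicular trans pairs.
There are 2 geometric isomers: NO2 trans; NO2 cis.

cis and trans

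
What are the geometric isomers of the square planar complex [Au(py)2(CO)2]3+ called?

cis and trans

A square has two trans pairs of vertices; adjacent vertices are cis.
Systematic placement gives 2 geometric isomers: py cis; py trans.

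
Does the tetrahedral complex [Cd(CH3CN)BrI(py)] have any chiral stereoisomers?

Only one geometric arrangement is possible; it has no improper symmetry element, so it exists as a pair of enantiomers (2 stereoisomers).

yes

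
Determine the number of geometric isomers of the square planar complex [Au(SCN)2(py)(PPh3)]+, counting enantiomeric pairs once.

In a square planar complex each vertex has one trans partner and two cis neighbours.
Systematic placement gives 2 geometric isomers: SCN cis; SCN trans.

2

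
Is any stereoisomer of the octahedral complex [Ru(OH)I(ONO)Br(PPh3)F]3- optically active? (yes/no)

Systematic enumeration (placing each ligand type in turn and discarding arrangements equivalent by rotation or reflection) gives 15 geometric isomers.
Of these, 15 lack any improper symmetry element and so occur as enantiomeric pairs, giving 15 + 15 = 30 stereoisomers in total.

yes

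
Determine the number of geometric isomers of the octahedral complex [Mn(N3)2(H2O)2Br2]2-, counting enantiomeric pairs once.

5

An octahedron has six vertices in three trans pairs; every non-trans pair is cis.
The distinct arrangements are (5 in all): N3 trans, H2O trans, Br trans; N3 cis, H2O cis, Br trans; N3 trans, H2O cis, Br cis; N3 cis, H2O cis, Br cis (chiral); N3 cis, H2O trans, Br cis.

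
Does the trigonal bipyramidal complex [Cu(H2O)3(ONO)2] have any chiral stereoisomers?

no

Systematic placement gives 3 geometric isomers: ONO both equatorial; ONO one axial, one equatorial; ONO both axial.
Each arrangement has an internal mirror plane or centre of symmetry, so none is chiral.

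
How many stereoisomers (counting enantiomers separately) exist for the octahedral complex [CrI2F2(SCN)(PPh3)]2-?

The six octahedral sites form three mutually perpendicular trans pairs.
There are 6 geometric isomers: I trans, F trans; I cis, F trans; I cis, F cis (3 arrangements, 2 chiral); I trans, F cis.
Of these, 2 lack any improper symmetry element and so occur as enantiomeric pairs, giving 6 + 2 = 8 stereoisomers in total.

8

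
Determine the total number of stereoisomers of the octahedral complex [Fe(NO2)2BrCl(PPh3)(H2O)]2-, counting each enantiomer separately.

Systematic enumeration (placing each ligand type in turn and discarding arrangements equivalent by rotation or reflection) gives 9 geometric isomers.
Of these, 6 lack any improper symmetry element and so occur as enantiomeric pairs, giving 9 + 6 = 15 stereoisomers in total.

15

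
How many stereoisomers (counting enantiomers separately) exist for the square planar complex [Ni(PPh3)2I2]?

The distinct arrangements are (2 in all): PPh3 cis; PPh3 trans.
Each arrangement has an internal mirror plane or centre of symmetry, so none is chiral.

2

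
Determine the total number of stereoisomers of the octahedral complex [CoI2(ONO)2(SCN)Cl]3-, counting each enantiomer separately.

Systematic placement gives 6 geometric isomers: I cis, ONO cis (3 arrangements, 2 chiral); I cis, ONO trans; I trans, ONO cis; I trans, ONO trans.
Of these, 2 lack any improper symmetry element and so occur as enantiomeric pairs, giving 6 + 2 = 8 stereoisomers in total.

8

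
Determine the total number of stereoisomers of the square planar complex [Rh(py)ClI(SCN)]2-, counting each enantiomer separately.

3

In a square planar complex each vertex has one trans partner and two cis neighbours.
Working through the distinct placements yields 3 geometric isomers: (Cl/SCN trans, I/py trans); (Cl/py trans, I/SCN trans); (Cl/I trans, SCN/py trans).
Each arrangement has an internal mirror plane or centre of symmetry, so none is chiral.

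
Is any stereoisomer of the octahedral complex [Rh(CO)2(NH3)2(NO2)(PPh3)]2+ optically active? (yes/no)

yes

An octahedron has six vertices in three trans pairs; every non-trans pair is cis.
The distinct arrangements are (6 in all): CO trans, NH3 trans; CO trans, NH3 cis; CO cis, NH3 cis (3 arrangements, 2 chiral); CO cis, NH3 trans.
Of these, 2 lack any improper symmetry element and so occur as enantiomeric pairs, giving 6 + 2 = 8 stereoisomers in total.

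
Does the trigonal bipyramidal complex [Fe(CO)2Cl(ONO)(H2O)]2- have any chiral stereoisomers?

A trigonal bipyramid has two axial and three equatorial sites, which are chemically inequivalent.
Exhaustive case analysis gives 7 geometric isomers.
Of these, 3 lack any improper symmetry element and so occur as enantiomeric pairs, giving 7 + 3 = 10 stereoisomers in total.

yes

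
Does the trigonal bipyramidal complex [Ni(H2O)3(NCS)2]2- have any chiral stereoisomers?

A trigonal bipyramid has two axial and three equatorial sites, which are chemically inequivalent.
The distinct arrangements are (3 in all): NCS both equatorial; NCS one axial, one equatorial; NCS both axial.
Each arrangement has an internal mirror plane or centre of symmetry, so none is chiral.

no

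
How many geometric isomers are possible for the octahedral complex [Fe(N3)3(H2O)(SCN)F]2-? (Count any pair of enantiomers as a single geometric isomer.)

4

An octahedron has six vertices in three trans pairs; every non-trans pair is cis.
There are 4 geometric isomers: N3 mer (3 arrangements); N3 fac (chiral).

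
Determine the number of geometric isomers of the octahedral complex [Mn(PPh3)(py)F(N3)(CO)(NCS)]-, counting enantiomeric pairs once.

Systematic enumeration (placing each ligand type in turn and discarding arrangements equivalent by rotation or reflection) gives 15 geometric isomers.

15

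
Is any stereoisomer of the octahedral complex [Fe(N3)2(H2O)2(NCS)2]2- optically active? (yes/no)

yes

The six octahedral sites form three mutually perpendicular trans pairs.
Systematic placement gives 5 geometric isomers: N3 trans, H2O trans, NCS trans; N3 cis, H2O trans, NCS cis; N3 cis, H2O cis, NCS trans; N3 cis, H2O cis, NCS cis (chiral); N3 trans, H2O cis, NCS cis.
One of these lacks any improper symmetry element and so occurs as an enantiomeric pair, giving 5 + 1 = 6 stereoisomers in total.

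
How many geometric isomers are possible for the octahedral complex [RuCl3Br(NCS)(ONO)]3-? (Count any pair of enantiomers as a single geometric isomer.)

An octahedron has six vertices in three trans pairs; every non-trans pair is cis.
The distinct arrangements are (4 in all): Cl mer (3 arrangements); Cl fac (chiral).

4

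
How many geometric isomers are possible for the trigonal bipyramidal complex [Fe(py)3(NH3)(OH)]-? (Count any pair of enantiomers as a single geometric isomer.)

4

There are 4 geometric isomers: NH3 axial, OH axial; NH3 axial, OH equatorial; NH3 equatorial, OH axial; NH3 equatorial, OH equatorial.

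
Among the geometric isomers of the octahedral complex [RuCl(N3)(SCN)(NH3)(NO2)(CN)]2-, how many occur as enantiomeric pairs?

In an octahedral complex each vertex has one trans partner and four cis neighbours.
Exhaustive case analysis gives 15 geometric isomers.
Of these, 15 lack any improper symmetry element and so occur as enantiomeric pairs, giving 15 + 15 = 30 stereoisomers in total.

15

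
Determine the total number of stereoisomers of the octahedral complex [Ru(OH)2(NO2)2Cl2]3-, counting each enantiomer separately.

In an octahedral complex each vertex has one trans partner and four cis neighbours.
There are 5 geometric isomers: OH trans, NO2 trans, Cl trans; OH cis, NO2 cis, Cl trans; OH trans, NO2 cis, Cl cis; OH cis, NO2 cis, Cl cis (chiral); OH cis, NO2 trans, Cl cis.
One of these lacks any improper symmetry element and so occurs as an enantiomeric pair, giving 5 + 1 = 6 stereoisomers in total.

6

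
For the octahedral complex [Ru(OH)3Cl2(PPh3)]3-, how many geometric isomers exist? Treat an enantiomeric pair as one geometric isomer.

3

Working through the distinct placements yields 3 geometric isomers: OH mer, Cl trans; OH fac, Cl cis; OH mer, Cl cis.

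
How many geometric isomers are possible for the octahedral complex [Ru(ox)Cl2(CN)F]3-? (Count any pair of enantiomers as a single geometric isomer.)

4

In an octahedral complex each vertex has one trans partner and four cis neighbours.
Each ox is bidentate and must span two cis positions.
Systematic placement gives 4 geometric isomers: Cl cis (3 arrangements, 2 chiral); Cl trans.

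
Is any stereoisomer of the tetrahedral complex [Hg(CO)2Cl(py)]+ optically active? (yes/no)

All four vertices of a tetrahedron are equivalent and mutually adjacent, so cis/trans isomerism cannot arise.
Only one geometric arrangement is possible.

no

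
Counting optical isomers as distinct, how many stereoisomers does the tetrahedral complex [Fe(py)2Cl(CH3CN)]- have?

All four vertices of a tetrahedron are equivalent and mutually adjacent, so cis/trans isomerism cannot arise.
Only one geometric arrangement is possible.

1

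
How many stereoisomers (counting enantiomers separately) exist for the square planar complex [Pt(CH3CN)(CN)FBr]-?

A square has two trans pairs of vertices; adjacent vertices are cis.
Working through the distinct placements yields 3 geometric isomers: (Br/CN trans, CH3CN/F trans); (Br/F trans, CH3CN/CN trans); (Br/CH3CN trans, CN/F trans).
Each arrangement has an internal mirror plane or centre of symmetry, so none is chiral.

3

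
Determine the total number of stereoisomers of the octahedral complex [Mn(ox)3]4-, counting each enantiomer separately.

Each ox is bidentate and must span two cis positions.
Only one geometric arrangement is possible; it has no improper symmetry element, so it exists as a pair of enantiomers (2 stereoisomers).

2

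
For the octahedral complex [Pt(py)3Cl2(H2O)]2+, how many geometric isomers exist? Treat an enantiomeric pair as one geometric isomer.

3

In an octahedral complex each vertex has one trans partner and four cis neighbours.
Systematic placement gives 3 geometric isomers: py mer, Cl trans; py mer, Cl cis; py fac, Cl cis.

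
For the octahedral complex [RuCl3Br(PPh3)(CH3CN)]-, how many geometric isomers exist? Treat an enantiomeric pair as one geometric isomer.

The six octahedral sites form three mutually perpendicular trans pairs.
The distinct arrangements are (4 in all): Cl mer (3 arrangements); Cl fac (chiral).

4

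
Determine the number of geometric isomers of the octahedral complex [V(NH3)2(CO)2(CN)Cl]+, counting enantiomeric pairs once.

6

Systematic placement gives 6 geometric isomers: NH3 trans, CO cis; NH3 cis, CO cis (3 arrangements, 2 chiral); NH3 trans, CO trans; NH3 cis, CO trans.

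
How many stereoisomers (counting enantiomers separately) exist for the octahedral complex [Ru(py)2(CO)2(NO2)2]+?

6

The distinct arrangements are (5 in all): py trans, CO trans, NO2 trans; py cis, CO trans, NO2 cis; py trans, CO cis, NO2 cis; py cis, CO cis, NO2 cis (chiral); py cis, CO cis, NO2 trans.
One of these lacks any improper symmetry element and so occurs as an enantiomeric pair, giving 5 + 1 = 6 stereoisomers in total.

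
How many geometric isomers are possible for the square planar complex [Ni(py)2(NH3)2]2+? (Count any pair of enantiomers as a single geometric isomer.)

2

In a square planar complex each vertex has one trans partner and two cis neighbours.
Systematic placement gives 2 geometric isomers: py cis; py trans.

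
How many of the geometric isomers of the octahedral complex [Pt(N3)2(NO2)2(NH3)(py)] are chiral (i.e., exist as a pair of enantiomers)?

2

The six octahedral sites form three mutually perpendicular trans pairs.
Systematic placement gives 6 geometric isomers: N3 trans, NO2 cis; N3 trans, NO2 trans; N3 cis, NO2 cis (3 arrangements, 2 chiral); N3 cis, NO2 trans.
Of these, 2 lack any improper symmetry element and so occur as enantiomeric pairs, giving 6 + 2 = 8 stereoisomers in total.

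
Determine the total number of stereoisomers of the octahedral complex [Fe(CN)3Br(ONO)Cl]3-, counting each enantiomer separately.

5

In an octahedral complex each vertex has one trans partner and four cis neighbours.
There are 4 geometric isomers: CN mer (3 arrangements); CN fac (chiral).
One of these lacks any improper symmetry element and so occurs as an enantiomeric pair, giving 4 + 1 = 5 stereoisomers in total.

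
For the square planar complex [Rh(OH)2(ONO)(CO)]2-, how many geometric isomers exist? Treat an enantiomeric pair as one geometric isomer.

Systematic placement gives 2 geometric isomers: OH cis; OH trans.

2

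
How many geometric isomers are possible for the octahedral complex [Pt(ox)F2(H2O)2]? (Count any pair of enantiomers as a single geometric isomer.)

An octahedron has six vertices in three trans pairs; every non-trans pair is cis.
Each ox is bidentate and must span two cis positions.
Systematic placement gives 3 geometric isomers: F trans, H2O cis; F cis, H2O cis (chiral); F cis, H2O trans.

3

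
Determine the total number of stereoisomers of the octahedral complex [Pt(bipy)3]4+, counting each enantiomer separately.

2

The six octahedral sites form three mutually perpendicular trans pairs.
Each bipy is bidentate and must span two cis positions.
Only one geometric arrangement is possible; it has no improper symmetry element, so it exists as a pair of enantiomers (2 stereoisomers).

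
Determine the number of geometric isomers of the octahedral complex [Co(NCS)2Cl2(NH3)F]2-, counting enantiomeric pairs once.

6

In an octahedral complex each vertex has one trans partner and four cis neighbours.
There are 6 geometric isomers: NCS cis, Cl trans; NCS trans, Cl trans; NCS cis, Cl cis (3 arrangements, 2 chiral); NCS trans, Cl cis.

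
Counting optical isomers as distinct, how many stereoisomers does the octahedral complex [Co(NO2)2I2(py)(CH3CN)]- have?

In an octahedral complex each vertex has one trans partner and four cis neighbours.
There are 6 geometric isomers: NO2 cis, I cis (3 arrangements, 2 chiral); NO2 trans, I cis; NO2 cis, I trans; NO2 trans, I trans.
Of these, 2 lack any improper symmetry element and so occur as enantiomeric pairs, giving 6 + 2 = 8 stereoisomers in total.

8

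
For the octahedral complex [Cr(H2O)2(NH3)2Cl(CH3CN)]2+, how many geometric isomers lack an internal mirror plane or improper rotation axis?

2

The six octahedral sites form three mutually perpendicular trans pairs.
The distinct arrangements are (6 in all): H2O trans, NH3 trans; H2O cis, NH3 cis (3 arrangements, 2 chiral); H2O cis, NH3 trans; H2O trans, NH3 cis.
Of these, 2 lack any improper symmetry element and so occur as enantiomeric pairs, giving 6 + 2 = 8 stereoisomers in total.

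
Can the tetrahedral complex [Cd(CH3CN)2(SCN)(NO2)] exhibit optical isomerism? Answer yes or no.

All four vertices of a tetrahedron are equivalent and mutually adjacent, so cis/trans isomerism cannot arise.
Only one geometric arrangement is possible.

no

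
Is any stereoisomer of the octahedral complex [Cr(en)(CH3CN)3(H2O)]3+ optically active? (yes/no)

An octahedron has six vertices in three trans pairs; every non-trans pair is cis.
Each en is bidentate and must span two cis positions.
Systematic placement gives 2 geometric isomers: CH3CN mer; CH3CN fac.
Each arrangement has an internal mirror plane or centre of symmetry, so none is chiral.

no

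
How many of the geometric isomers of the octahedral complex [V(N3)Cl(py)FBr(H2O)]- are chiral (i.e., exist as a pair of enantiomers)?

In an octahedral complex each vertex has one trans partner and four cis neighbours.
Exhaustive case analysis gives 15 geometric isomers.
Of these, 15 lack any improper symmetry element and so occur as enantiomeric pairs, giving 15 + 15 = 30 stereoisomers in total.

15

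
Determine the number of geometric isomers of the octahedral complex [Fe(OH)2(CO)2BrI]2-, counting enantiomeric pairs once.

In an octahedral complex each vertex has one trans partner and four cis neighbours.
The distinct arrangements are (6 in all): OH trans, CO cis; OH cis, CO cis (3 arrangements, 2 chiral); OH trans, CO trans; OH cis, CO trans.

6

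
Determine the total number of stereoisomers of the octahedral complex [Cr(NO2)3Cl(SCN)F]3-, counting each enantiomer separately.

The six octahedral sites form three mutually perpendicular trans pairs.
There are 4 geometric isomers: NO2 mer (3 arrangements); NO2 fac (chiral).
One of these lacks any improper symmetry element and so occurs as an enantiomeric pair, giving 4 + 1 = 5 stereoisomers in total.

5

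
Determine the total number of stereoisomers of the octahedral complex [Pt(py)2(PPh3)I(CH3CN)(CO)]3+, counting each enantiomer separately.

An octahedron has six vertices in three trans pairs; every non-trans pair is cis.
Systematic enumeration (placing each ligand type in turn and discarding arrangements equivalent by rotation or reflection) gives 9 geometric isomers.
Of these, 6 lack any improper symmetry element and so occur as enantiomeric pairs, giving 9 + 6 = 15 stereoisomers in total.

15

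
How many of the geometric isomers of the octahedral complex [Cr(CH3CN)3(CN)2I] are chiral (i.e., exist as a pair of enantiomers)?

In an octahedral complex each vertex has one trans partner and four cis neighbours.
Systematic placement gives 3 geometric isomers: CH3CN mer, CN cis; CH3CN mer, CN trans; CH3CN fac, CN cis.
Each arrangement has an internal mirror plane or centre of symmetry, so none is chiral.

0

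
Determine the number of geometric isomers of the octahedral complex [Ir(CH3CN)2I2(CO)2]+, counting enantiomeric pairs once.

An octahedron has six vertices in three trans pairs; every non-trans pair is cis.
There are 5 geometric isomers: CH3CN trans, I trans, CO trans; CH3CN trans, I cis, CO cis; CH3CN cis, I trans, CO cis; CH3CN cis, I cis, CO cis (chiral); CH3CN cis, I cis, CO trans.

5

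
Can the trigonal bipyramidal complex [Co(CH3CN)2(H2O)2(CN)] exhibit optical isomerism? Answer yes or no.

yes

Systematic enumeration (placing each ligand type in turn and discarding arrangements equivalent by rotation or reflection) gives 5 geometric isomers.
One of these lacks any improper symmetry element and so occurs as an enantiomeric pair, giving 5 + 1 = 6 stereoisomers in total.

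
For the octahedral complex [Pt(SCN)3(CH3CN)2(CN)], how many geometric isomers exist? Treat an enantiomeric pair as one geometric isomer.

3

An octahedron has six vertices in three trans pairs; every non-trans pair is cis.
There are 3 geometric isomers: SCN mer, CH3CN trans; SCN mer, CH3CN cis; SCN fac, CH3CN cis.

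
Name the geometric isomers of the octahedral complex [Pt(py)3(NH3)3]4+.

fac and mer

In an octahedral complex each vertex has one trans partner and four cis neighbours.
Systematic placement gives 2 geometric isomers: py mer; py fac.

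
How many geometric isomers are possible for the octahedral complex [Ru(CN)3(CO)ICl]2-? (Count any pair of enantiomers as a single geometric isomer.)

In an octahedral complex each vertex has one trans partner and four cis neighbours.
There are 4 geometric isomers: CN mer (3 arrangements); CN fac (chiral).

4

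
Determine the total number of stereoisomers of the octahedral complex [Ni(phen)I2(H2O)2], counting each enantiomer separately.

In an octahedral complex each vertex has one trans partner and four cis neighbours.
Each phen is bidentate and must span two cis positions.
There are 3 geometric isomers: I cis, H2O trans; I cis, H2O cis (chiral); I trans, H2O cis.
One of these lacks any improper symmetry element and so occurs as an enantiomeric pair, giving 3 + 1 = 4 stereoisomers in total.

4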